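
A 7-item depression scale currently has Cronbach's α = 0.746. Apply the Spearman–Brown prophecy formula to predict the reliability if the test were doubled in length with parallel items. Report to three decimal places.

predicted reliability = 0.855

Length factor m = 2
α' = m·α / (1 + (m−1)·α)
   = 2 × 0.746 / (1 + (2 − 1) × 0.746)
   = 1.4920 / 1.7460 = 0.855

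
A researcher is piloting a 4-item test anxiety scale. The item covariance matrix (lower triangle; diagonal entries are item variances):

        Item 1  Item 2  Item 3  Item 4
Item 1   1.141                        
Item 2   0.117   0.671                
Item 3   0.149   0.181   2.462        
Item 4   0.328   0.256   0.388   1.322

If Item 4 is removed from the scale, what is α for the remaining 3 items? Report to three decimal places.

α = 0.259

Remaining items: Item 1, Item 2, Item 3 (k = 3).
sum of item variances = 1.141 + 0.671 + 2.462 = 4.274
σ²_T = 4.274 + 2 × 0.447 = 5.168
α (item deleted) = (3/2)·(1 − 4.274/5.168) = 0.259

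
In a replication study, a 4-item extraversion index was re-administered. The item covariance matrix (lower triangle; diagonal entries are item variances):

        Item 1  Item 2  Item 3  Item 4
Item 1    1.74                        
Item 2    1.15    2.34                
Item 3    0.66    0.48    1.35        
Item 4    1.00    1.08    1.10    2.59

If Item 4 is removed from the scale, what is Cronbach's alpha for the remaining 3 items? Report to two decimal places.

Remaining items: Item 1, Item 2, Item 3 (k = 3).
Σσ²ᵢ = 1.74 + 2.34 + 1.35 = 5.43
total variance = 5.43 + 2 × 2.29 = 10.01
α (item deleted) = (3/2)·(1 − 5.43/10.01) = 0.69

α = 0.69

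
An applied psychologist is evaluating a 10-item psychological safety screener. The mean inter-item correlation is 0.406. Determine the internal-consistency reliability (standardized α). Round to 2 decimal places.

α = 0.87

Standardized α = k·r̄ / (1 + (k−1)·r̄) = 10 × 0.406 / (1 + 9 × 0.406)
  = 4.0600 / 4.6540 = 0.87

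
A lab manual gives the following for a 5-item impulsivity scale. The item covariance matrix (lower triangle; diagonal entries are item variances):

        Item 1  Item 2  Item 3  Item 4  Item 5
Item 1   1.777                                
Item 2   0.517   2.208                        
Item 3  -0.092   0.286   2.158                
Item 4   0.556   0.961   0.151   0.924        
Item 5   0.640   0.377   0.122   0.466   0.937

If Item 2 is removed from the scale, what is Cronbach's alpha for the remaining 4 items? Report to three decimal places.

Cronbach's alpha = 0.518

Remaining items: Item 1, Item 3, Item 4, Item 5 (k = 4).
Σσ²ᵢ = 1.777 + 2.158 + 0.924 + 0.937 = 5.796
total variance = 5.796 + 2 × 1.843 = 9.482
α (item deleted) = (4/3)·(1 − 5.796/9.482) = 0.518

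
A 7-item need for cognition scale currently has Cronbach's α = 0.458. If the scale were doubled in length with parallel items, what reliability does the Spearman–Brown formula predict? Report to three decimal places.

predicted reliability = 0.628

Length factor m = 2
α' = m·α / (1 + (m−1)·α)
   = 2 × 0.458 / (1 + (2 − 1) × 0.458)
   = 0.9160 / 1.4580 = 0.628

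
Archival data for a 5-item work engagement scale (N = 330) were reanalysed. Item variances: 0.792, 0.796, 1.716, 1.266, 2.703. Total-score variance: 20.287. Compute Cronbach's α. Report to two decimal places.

Cronbach's α = 0.80

ΣVar(i) = 0.792 + 0.796 + 1.716 + 1.266 + 2.703 = 7.273
α = (k/(k−1))·(1 − ΣVar(i)/total variance) = (5/4)·(1 − 7.273/20.287) = 0.80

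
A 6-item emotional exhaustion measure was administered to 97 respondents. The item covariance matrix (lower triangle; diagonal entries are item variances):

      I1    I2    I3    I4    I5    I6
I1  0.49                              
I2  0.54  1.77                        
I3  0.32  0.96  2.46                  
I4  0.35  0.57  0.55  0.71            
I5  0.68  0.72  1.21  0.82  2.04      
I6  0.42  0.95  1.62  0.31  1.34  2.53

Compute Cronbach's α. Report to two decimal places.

α = 0.83

sum of item variances = 0.49 + 1.77 + 2.46 + 0.71 + 2.04 + 2.53 = 10.00
Σ_{i<j} σ_ij = 11.36
σ²_total = 10.00 + 2 × 11.36 = 32.72
α = (k/(k−1))·(1 − sum of item variances/σ²_total) = (6/5)·(1 − 10.00/32.72) = 0.83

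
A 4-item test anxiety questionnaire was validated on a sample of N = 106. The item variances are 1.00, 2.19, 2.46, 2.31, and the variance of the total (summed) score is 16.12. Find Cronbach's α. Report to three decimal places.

sum of item variances = 1.00 + 2.19 + 2.46 + 2.31 = 7.96
α = (k/(k−1))·(1 − sum of item variances/Var(T)) = (4/3)·(1 − 7.96/16.12) = 0.675

α = 0.675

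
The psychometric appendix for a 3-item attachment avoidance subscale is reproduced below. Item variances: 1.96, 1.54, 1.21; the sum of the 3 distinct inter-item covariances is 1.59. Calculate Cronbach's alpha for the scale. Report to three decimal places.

Cronbach's alpha = 0.605

Σσᵢ² = 1.96 + 1.54 + 1.21 = 4.71
Sum of distinct covariances = 1.59
total variance = Σσᵢ² + 2·Σcov = 4.71 + 2 × 1.59 = 7.89
α = (3/2)·(1 − 4.71/7.89) = 0.605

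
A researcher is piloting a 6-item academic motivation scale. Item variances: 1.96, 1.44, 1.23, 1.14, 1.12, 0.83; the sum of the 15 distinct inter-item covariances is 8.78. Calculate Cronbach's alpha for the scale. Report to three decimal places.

Cronbach's alpha = 0.834

ΣVar(i) = 1.96 + 1.44 + 1.23 + 1.14 + 1.12 + 0.83 = 7.72
Sum of distinct covariances = 8.78
Var(T) = ΣVar(i) + 2·Σcov = 7.72 + 2 × 8.78 = 25.28
α = (6/5)·(1 − 7.72/25.28) = 0.834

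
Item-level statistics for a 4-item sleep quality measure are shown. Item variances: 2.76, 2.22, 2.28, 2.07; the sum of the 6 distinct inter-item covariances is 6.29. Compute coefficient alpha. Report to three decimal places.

Σσᵢ² = 2.76 + 2.22 + 2.28 + 2.07 = 9.33
Sum of distinct covariances = 6.29
σ²_total = Σσᵢ² + 2·Σcov = 9.33 + 2 × 6.29 = 21.91
α = (4/3)·(1 − 9.33/21.91) = 0.766

coefficient alpha = 0.766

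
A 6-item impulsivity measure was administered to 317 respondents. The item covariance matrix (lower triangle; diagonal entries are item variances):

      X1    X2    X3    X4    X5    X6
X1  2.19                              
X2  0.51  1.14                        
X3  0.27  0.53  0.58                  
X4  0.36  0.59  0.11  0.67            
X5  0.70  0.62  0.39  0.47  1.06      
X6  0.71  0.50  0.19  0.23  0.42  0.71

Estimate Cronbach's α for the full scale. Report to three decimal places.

α = 0.810

Σσ²ᵢ = 2.19 + 1.14 + 0.58 + 0.67 + 1.06 + 0.71 = 6.35
Sum of the distinct covariances = 6.60
σ²_total = 6.35 + 2 × 6.60 = 19.55
α = (k/(k−1))·(1 − Σσ²ᵢ/σ²_total) = (6/5)·(1 − 6.35/19.55) = 0.810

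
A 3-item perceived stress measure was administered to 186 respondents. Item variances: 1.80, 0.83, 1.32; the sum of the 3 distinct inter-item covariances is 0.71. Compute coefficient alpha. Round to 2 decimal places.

coefficient alpha = 0.40

Σσ²ᵢ = 1.80 + 0.83 + 1.32 = 3.95
Sum of distinct covariances = 0.71
σ²_total = Σσ²ᵢ + 2·Σcov = 3.95 + 2 × 0.71 = 5.37
α = (3/2)·(1 − 3.95/5.37) = 0.40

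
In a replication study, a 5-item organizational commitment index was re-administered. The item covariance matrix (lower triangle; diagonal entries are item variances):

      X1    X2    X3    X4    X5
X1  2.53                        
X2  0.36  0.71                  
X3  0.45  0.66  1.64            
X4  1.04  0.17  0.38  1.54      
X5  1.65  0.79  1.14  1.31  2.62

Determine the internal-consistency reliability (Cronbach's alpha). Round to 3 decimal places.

Cronbach's alpha = 0.797

Σσᵢ² = 2.53 + 0.71 + 1.64 + 1.54 + 2.62 = 9.04
Sum of off-diagonal covariances = 7.95
σ²_T = 9.04 + 2 × 7.95 = 24.94
α = (k/(k−1))·(1 − Σσᵢ²/σ²_T) = (5/4)·(1 − 9.04/24.94) = 0.797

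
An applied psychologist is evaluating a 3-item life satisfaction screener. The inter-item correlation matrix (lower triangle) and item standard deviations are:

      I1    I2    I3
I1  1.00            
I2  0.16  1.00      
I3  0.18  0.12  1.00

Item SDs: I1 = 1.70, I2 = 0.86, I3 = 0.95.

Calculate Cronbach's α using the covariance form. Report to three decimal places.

Σσ²ᵢ = 1.70² + 0.86² + 0.95² = 4.5321
Covariances σ_ij = r_ij · s_i · s_j:
  σ(I1,I2) = 0.16 × 1.70 × 0.86 = 0.2339
  σ(I1,I3) = 0.18 × 1.70 × 0.95 = 0.2907
  σ(I2,I3) = 0.12 × 0.86 × 0.95 = 0.0980
σ²_T = Σσ²ᵢ + 2·Σσ_ij = 4.5321 + 2 × 0.6226 = 5.7773
α = (3/2)·(1 − 4.5321/5.7773) = 0.323

α = 0.323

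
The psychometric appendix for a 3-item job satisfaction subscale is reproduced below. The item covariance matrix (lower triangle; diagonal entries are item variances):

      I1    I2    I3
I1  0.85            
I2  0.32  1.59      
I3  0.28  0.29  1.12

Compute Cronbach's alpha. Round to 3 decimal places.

ΣVar(i) = 0.85 + 1.59 + 1.12 = 3.56
Sum of off-diagonal covariances = 0.89
σ²_T = 3.56 + 2 × 0.89 = 5.34
α = (k/(k−1))·(1 − ΣVar(i)/σ²_T) = (3/2)·(1 − 3.56/5.34) = 0.500

α = 0.500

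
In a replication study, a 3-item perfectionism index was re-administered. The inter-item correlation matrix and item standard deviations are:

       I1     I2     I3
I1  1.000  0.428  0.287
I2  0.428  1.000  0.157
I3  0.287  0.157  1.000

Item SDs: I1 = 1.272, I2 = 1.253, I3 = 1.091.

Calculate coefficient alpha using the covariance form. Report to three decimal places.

α = 0.558

Σσ²ᵢ = 1.272² + 1.253² + 1.091² = 4.3783
Covariances σ_ij = r_ij · s_i · s_j:
  σ(I1,I2) = 0.428 × 1.272 × 1.253 = 0.6822
  σ(I1,I3) = 0.287 × 1.272 × 1.091 = 0.3983
  σ(I2,I3) = 0.157 × 1.253 × 1.091 = 0.2146
σ²_T = Σσ²ᵢ + 2·Σσ_ij = 4.3783 + 2 × 1.2951 = 6.9685
α = (3/2)·(1 − 4.3783/6.9685) = 0.558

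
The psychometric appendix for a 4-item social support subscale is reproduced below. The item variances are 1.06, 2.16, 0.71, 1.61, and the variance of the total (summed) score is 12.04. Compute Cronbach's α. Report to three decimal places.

Cronbach's α = 0.720

ΣVar(i) = 1.06 + 2.16 + 0.71 + 1.61 = 5.54
α = (k/(k−1))·(1 − ΣVar(i)/total variance) = (4/3)·(1 − 5.54/12.04) = 0.720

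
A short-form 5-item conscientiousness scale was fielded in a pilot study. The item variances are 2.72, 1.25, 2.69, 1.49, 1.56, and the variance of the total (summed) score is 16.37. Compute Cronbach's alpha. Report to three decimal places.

α = 0.509

Σσ²ᵢ = 2.72 + 1.25 + 2.69 + 1.49 + 1.56 = 9.71
α = (k/(k−1))·(1 − Σσ²ᵢ/σ²_total) = (5/4)·(1 − 9.71/16.37) = 0.509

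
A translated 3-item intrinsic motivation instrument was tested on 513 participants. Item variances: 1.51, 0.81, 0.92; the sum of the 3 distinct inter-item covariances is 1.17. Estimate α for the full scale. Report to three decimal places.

sum of item variances = 1.51 + 0.81 + 0.92 = 3.24
Sum of distinct covariances = 1.17
σ²_total = sum of item variances + 2·Σcov = 3.24 + 2 × 1.17 = 5.58
α = (3/2)·(1 − 3.24/5.58) = 0.629

α = 0.629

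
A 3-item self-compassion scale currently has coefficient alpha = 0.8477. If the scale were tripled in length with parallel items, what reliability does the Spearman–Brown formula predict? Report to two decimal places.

Length factor m = 3
α' = m·α / (1 + (m−1)·α)
   = 3 × 0.8477 / (1 + (3 − 1) × 0.8477)
   = 2.5431 / 2.6954 = 0.94

predicted reliability = 0.94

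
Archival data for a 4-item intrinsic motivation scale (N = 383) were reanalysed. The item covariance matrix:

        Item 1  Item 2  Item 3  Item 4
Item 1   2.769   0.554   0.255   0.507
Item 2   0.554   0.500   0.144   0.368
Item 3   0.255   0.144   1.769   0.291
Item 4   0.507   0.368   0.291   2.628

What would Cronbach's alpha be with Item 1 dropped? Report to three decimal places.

Remaining items: Item 2, Item 3, Item 4 (k = 3).
Σσᵢ² = 0.500 + 1.769 + 2.628 = 4.897
σ²_total = 4.897 + 2 × 0.803 = 6.503
α (item deleted) = (3/2)·(1 − 4.897/6.503) = 0.370

α = 0.370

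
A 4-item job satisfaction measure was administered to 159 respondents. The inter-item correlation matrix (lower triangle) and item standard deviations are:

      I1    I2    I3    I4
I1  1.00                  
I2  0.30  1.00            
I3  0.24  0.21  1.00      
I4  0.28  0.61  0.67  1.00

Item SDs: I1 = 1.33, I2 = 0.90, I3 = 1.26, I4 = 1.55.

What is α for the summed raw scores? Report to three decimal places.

Σσ²ᵢ = 1.33² + 0.90² + 1.26² + 1.55² = 6.5690
Covariances σ_ij = r_ij · s_i · s_j:
  σ(I1,I2) = 0.30 × 1.33 × 0.90 = 0.3591
  σ(I1,I3) = 0.24 × 1.33 × 1.26 = 0.4022
  σ(I1,I4) = 0.28 × 1.33 × 1.55 = 0.5772
  σ(I2,I3) = 0.21 × 0.90 × 1.26 = 0.2381
  σ(I2,I4) = 0.61 × 0.90 × 1.55 = 0.8510
  σ(I3,I4) = 0.67 × 1.26 × 1.55 = 1.3085
σ²_T = Σσ²ᵢ + 2·Σσ_ij = 6.5690 + 2 × 3.7361 = 14.0412
α = (4/3)·(1 − 6.5690/14.0412) = 0.710

α = 0.710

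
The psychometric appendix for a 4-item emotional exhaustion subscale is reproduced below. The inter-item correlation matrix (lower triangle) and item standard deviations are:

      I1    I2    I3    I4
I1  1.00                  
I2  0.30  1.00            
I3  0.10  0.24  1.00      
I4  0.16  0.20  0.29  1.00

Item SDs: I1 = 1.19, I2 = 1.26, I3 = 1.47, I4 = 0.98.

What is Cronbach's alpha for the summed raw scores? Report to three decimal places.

Cronbach's alpha = 0.514

Σσ²ᵢ = 1.19² + 1.26² + 1.47² + 0.98² = 6.1250
Covariances σ_ij = r_ij · s_i · s_j:
  σ(I1,I2) = 0.30 × 1.19 × 1.26 = 0.4498
  σ(I1,I3) = 0.10 × 1.19 × 1.47 = 0.1749
  σ(I1,I4) = 0.16 × 1.19 × 0.98 = 0.1866
  σ(I2,I3) = 0.24 × 1.26 × 1.47 = 0.4445
  σ(I2,I4) = 0.20 × 1.26 × 0.98 = 0.2470
  σ(I3,I4) = 0.29 × 1.47 × 0.98 = 0.4178
σ²_T = Σσ²ᵢ + 2·Σσ_ij = 6.1250 + 2 × 1.9206 = 9.9662
α = (4/3)·(1 − 6.1250/9.9662) = 0.514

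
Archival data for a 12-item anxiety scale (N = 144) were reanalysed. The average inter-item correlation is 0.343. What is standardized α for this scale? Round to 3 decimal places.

α = 0.862

Standardized α = k·r̄ / (1 + (k−1)·r̄) = 12 × 0.343 / (1 + 11 × 0.343)
  = 4.1160 / 4.7730 = 0.862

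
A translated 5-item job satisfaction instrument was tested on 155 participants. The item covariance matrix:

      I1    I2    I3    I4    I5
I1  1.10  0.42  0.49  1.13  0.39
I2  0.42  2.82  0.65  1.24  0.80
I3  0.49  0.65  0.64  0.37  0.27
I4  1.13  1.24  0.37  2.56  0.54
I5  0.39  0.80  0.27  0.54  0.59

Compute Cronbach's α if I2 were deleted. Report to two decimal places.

Remaining items: I1, I3, I4, I5 (k = 4).
ΣVar(i) = 1.10 + 0.64 + 2.56 + 0.59 = 4.89
total variance = 4.89 + 2 × 3.19 = 11.27
α (item deleted) = (4/3)·(1 − 4.89/11.27) = 0.75

Cronbach's α = 0.75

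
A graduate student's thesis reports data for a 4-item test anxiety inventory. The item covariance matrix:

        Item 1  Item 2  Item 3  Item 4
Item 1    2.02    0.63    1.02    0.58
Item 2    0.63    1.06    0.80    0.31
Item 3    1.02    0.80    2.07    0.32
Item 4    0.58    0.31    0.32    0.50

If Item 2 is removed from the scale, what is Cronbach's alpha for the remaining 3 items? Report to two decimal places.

Remaining items: Item 1, Item 3, Item 4 (k = 3).
ΣVar(i) = 2.02 + 2.07 + 0.50 = 4.59
Var(T) = 4.59 + 2 × 1.92 = 8.43
α (item deleted) = (3/2)·(1 − 4.59/8.43) = 0.68

α = 0.68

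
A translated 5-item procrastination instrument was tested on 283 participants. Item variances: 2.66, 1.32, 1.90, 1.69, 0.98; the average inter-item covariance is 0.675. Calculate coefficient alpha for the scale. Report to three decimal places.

Σσᵢ² = 2.66 + 1.32 + 1.90 + 1.69 + 0.98 = 8.55
Sum of the 10 distinct covariances = 10 × 0.675 = 6.750
σ²_T = Σσᵢ² + 2·Σcov = 8.55 + 2 × 6.750 = 22.050
α = (5/4)·(1 − 8.55/22.050) = 0.765

coefficient alpha = 0.765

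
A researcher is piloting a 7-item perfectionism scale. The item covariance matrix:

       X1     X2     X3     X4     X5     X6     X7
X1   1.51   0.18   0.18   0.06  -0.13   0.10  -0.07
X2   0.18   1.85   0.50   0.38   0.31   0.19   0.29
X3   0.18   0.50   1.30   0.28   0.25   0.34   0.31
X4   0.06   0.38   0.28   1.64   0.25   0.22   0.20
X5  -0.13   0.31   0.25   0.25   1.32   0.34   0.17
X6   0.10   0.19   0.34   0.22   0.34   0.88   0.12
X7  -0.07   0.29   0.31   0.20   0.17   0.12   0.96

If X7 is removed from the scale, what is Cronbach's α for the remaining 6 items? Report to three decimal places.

α = 0.538

Remaining items: X1, X2, X3, X4, X5, X6 (k = 6).
Σσᵢ² = 1.51 + 1.85 + 1.30 + 1.64 + 1.32 + 0.88 = 8.50
σ²_total = 8.50 + 2 × 3.45 = 15.40
α (item deleted) = (6/5)·(1 − 8.50/15.40) = 0.538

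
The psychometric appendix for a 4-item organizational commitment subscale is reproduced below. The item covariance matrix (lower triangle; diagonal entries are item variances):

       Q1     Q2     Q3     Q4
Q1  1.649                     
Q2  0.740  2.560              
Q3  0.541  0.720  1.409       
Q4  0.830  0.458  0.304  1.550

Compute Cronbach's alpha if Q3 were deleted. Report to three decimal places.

Cronbach's alpha = 0.620

Remaining items: Q1, Q2, Q4 (k = 3).
Σσ²ᵢ = 1.649 + 2.560 + 1.550 = 5.759
Var(T) = 5.759 + 2 × 2.028 = 9.815
α (item deleted) = (3/2)·(1 − 5.759/9.815) = 0.620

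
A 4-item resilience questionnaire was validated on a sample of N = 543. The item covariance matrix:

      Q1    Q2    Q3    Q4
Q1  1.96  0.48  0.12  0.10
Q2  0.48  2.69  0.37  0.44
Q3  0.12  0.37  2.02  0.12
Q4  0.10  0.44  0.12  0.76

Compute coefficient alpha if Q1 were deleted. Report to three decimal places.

coefficient alpha = 0.381

Remaining items: Q2, Q3, Q4 (k = 3).
Σσᵢ² = 2.69 + 2.02 + 0.76 = 5.47
σ²_T = 5.47 + 2 × 0.93 = 7.33
α (item deleted) = (3/2)·(1 − 5.47/7.33) = 0.381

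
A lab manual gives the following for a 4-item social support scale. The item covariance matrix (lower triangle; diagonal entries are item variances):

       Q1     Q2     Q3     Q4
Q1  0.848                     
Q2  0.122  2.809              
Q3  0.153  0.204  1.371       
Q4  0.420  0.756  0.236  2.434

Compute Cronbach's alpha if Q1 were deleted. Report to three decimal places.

Remaining items: Q2, Q3, Q4 (k = 3).
sum of item variances = 2.809 + 1.371 + 2.434 = 6.614
Var(T) = 6.614 + 2 × 1.196 = 9.006
α (item deleted) = (3/2)·(1 − 6.614/9.006) = 0.398

Cronbach's alpha = 0.398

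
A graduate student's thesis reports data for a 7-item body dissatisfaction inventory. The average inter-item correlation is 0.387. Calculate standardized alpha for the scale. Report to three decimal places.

Standardized α = k·r̄ / (1 + (k−1)·r̄) = 7 × 0.387 / (1 + 6 × 0.387)
  = 2.7090 / 3.3220 = 0.815

standardized alpha = 0.815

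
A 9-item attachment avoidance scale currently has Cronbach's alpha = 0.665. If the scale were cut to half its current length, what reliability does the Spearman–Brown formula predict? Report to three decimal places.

predicted reliability = 0.498

Length factor m = 1/2
α' = m·α / (1 − (1−m)·α)
   = 1/2 × 0.665 / (1 − (1 − 1/2) × 0.665)
   = 0.3325 / 0.6675 = 0.498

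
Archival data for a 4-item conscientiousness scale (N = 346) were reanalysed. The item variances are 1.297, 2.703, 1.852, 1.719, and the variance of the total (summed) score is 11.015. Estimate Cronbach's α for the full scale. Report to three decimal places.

α = 0.417

ΣVar(i) = 1.297 + 2.703 + 1.852 + 1.719 = 7.571
α = (k/(k−1))·(1 − ΣVar(i)/Var(T)) = (4/3)·(1 − 7.571/11.015) = 0.417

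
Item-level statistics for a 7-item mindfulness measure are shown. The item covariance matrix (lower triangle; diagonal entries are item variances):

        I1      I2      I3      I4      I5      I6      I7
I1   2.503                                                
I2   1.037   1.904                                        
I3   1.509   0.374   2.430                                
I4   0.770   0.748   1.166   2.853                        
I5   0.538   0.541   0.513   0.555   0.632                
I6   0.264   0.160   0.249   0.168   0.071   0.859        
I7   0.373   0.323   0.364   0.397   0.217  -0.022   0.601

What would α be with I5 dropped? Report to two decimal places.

α = 0.70

Remaining items: I1, I2, I3, I4, I6, I7 (k = 6).
Σσᵢ² = 2.503 + 1.904 + 2.430 + 2.853 + 0.859 + 0.601 = 11.150
σ²_total = 11.150 + 2 × 7.880 = 26.910
α (item deleted) = (6/5)·(1 − 11.150/26.910) = 0.70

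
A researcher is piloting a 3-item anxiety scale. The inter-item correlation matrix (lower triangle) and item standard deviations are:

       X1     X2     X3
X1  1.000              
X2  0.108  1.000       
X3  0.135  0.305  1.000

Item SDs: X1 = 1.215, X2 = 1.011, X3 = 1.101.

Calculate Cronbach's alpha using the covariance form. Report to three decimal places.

Cronbach's alpha = 0.390

Σσ²ᵢ = 1.215² + 1.011² + 1.101² = 3.7105
Covariances σ_ij = r_ij · s_i · s_j:
  σ(X1,X2) = 0.108 × 1.215 × 1.011 = 0.1327
  σ(X1,X3) = 0.135 × 1.215 × 1.101 = 0.1806
  σ(X2,X3) = 0.305 × 1.011 × 1.101 = 0.3395
σ²_T = Σσ²ᵢ + 2·Σσ_ij = 3.7105 + 2 × 0.6528 = 5.0161
α = (3/2)·(1 − 3.7105/5.0161) = 0.390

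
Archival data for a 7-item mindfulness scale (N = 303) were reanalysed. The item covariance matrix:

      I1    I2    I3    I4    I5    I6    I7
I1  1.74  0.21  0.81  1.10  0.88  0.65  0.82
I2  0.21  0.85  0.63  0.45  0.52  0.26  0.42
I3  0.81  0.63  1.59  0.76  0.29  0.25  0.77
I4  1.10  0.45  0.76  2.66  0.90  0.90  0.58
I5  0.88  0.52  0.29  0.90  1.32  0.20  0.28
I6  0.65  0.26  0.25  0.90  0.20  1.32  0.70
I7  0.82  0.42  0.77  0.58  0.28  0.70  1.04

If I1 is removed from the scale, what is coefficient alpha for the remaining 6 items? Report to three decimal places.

Remaining items: I2, I3, I4, I5, I6, I7 (k = 6).
ΣVar(i) = 0.85 + 1.59 + 2.66 + 1.32 + 1.32 + 1.04 = 8.78
σ²_T = 8.78 + 2 × 7.91 = 24.60
α (item deleted) = (6/5)·(1 − 8.78/24.60) = 0.772

α = 0.772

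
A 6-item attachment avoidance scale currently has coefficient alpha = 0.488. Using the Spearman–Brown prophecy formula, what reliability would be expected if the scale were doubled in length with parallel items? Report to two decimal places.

Length factor m = 2
α' = m·α / (1 + (m−1)·α)
   = 2 × 0.488 / (1 + (2 − 1) × 0.488)
   = 0.9760 / 1.4880 = 0.66

predicted reliability = 0.66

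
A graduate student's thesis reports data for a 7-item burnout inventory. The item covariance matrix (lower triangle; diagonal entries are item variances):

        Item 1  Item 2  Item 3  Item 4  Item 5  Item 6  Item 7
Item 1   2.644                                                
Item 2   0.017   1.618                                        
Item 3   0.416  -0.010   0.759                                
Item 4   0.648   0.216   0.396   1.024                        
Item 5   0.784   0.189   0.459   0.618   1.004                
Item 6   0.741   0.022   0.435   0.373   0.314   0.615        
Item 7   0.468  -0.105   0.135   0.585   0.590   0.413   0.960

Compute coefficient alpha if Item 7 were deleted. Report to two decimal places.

Remaining items: Item 1, Item 2, Item 3, Item 4, Item 5, Item 6 (k = 6).
ΣVar(i) = 2.644 + 1.618 + 0.759 + 1.024 + 1.004 + 0.615 = 7.664
total variance = 7.664 + 2 × 5.618 = 18.900
α (item deleted) = (6/5)·(1 − 7.664/18.900) = 0.71

α = 0.71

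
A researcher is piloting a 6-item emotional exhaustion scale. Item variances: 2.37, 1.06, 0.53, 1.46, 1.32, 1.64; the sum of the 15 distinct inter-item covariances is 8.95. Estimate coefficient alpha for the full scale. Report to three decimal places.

ΣVar(i) = 2.37 + 1.06 + 0.53 + 1.46 + 1.32 + 1.64 = 8.38
Sum of distinct covariances = 8.95
Var(T) = ΣVar(i) + 2·Σcov = 8.38 + 2 × 8.95 = 26.28
α = (6/5)·(1 − 8.38/26.28) = 0.817

α = 0.817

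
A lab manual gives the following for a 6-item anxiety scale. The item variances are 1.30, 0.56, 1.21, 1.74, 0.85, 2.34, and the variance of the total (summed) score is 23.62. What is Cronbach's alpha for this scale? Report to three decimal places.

ΣVar(i) = 1.30 + 0.56 + 1.21 + 1.74 + 0.85 + 2.34 = 8.00
α = (k/(k−1))·(1 − ΣVar(i)/total variance) = (6/5)·(1 − 8.00/23.62) = 0.794

Cronbach's alpha = 0.794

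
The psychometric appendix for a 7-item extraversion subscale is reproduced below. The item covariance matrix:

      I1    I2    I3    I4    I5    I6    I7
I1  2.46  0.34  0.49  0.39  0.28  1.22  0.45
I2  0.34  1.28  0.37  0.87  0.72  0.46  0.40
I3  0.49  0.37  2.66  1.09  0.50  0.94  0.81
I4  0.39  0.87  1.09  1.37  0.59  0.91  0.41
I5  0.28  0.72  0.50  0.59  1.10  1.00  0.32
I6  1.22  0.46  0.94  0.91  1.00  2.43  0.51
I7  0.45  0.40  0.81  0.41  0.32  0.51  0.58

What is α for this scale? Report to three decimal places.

ΣVar(i) = 2.46 + 1.28 + 2.66 + 1.37 + 1.10 + 2.43 + 0.58 = 11.88
Σ_{i<j} σ_ij = 13.07
total variance = 11.88 + 2 × 13.07 = 38.02
α = (k/(k−1))·(1 − ΣVar(i)/total variance) = (7/6)·(1 − 11.88/38.02) = 0.802

α = 0.802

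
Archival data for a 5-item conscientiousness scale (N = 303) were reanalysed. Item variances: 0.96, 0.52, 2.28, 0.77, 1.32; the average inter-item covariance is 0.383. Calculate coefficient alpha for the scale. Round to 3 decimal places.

coefficient alpha = 0.709

Σσᵢ² = 0.96 + 0.52 + 2.28 + 0.77 + 1.32 = 5.85
Sum of the 10 distinct covariances = 10 × 0.383 = 3.830
Var(T) = Σσᵢ² + 2·Σcov = 5.85 + 2 × 3.830 = 13.510
α = (5/4)·(1 − 5.85/13.510) = 0.709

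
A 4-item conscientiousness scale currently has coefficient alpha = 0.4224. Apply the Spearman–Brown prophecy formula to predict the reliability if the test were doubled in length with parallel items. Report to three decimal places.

Length factor m = 2
α' = m·α / (1 + (m−1)·α)
   = 2 × 0.4224 / (1 + (2 − 1) × 0.4224)
   = 0.8448 / 1.4224 = 0.594

predicted reliability = 0.594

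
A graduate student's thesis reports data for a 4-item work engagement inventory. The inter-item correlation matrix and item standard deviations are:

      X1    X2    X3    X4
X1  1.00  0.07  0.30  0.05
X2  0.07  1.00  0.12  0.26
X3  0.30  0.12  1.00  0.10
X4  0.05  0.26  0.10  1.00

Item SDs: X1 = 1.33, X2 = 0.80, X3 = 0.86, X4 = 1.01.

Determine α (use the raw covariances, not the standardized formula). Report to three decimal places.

Σσ²ᵢ = 1.33² + 0.80² + 0.86² + 1.01² = 4.1686
Covariances σ_ij = r_ij · s_i · s_j:
  σ(X1,X2) = 0.07 × 1.33 × 0.80 = 0.0745
  σ(X1,X3) = 0.30 × 1.33 × 0.86 = 0.3431
  σ(X1,X4) = 0.05 × 1.33 × 1.01 = 0.0672
  σ(X2,X3) = 0.12 × 0.80 × 0.86 = 0.0826
  σ(X2,X4) = 0.26 × 0.80 × 1.01 = 0.2101
  σ(X3,X4) = 0.10 × 0.86 × 1.01 = 0.0869
σ²_T = Σσ²ᵢ + 2·Σσ_ij = 4.1686 + 2 × 0.8644 = 5.8974
α = (4/3)·(1 − 4.1686/5.8974) = 0.391

α = 0.391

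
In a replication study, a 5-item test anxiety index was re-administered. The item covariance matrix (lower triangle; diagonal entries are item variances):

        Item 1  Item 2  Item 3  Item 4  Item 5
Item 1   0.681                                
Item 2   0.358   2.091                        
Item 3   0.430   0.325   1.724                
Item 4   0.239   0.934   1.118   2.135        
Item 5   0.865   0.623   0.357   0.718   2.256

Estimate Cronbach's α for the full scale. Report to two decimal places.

sum of item variances = 0.681 + 2.091 + 1.724 + 2.135 + 2.256 = 8.887
Σ_{i<j} σ_ij = 5.967
σ²_total = 8.887 + 2 × 5.967 = 20.821
α = (k/(k−1))·(1 − sum of item variances/σ²_total) = (5/4)·(1 − 8.887/20.821) = 0.72

α = 0.72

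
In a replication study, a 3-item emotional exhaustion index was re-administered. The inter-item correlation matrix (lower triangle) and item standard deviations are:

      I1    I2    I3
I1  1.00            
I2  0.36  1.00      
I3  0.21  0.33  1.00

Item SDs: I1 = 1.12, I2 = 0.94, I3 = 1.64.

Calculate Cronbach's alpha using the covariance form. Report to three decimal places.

Cronbach's alpha = 0.518

Σσ²ᵢ = 1.12² + 0.94² + 1.64² = 4.8276
Covariances σ_ij = r_ij · s_i · s_j:
  σ(I1,I2) = 0.36 × 1.12 × 0.94 = 0.3790
  σ(I1,I3) = 0.21 × 1.12 × 1.64 = 0.3857
  σ(I2,I3) = 0.33 × 0.94 × 1.64 = 0.5087
σ²_T = Σσ²ᵢ + 2·Σσ_ij = 4.8276 + 2 × 1.2734 = 7.3744
α = (3/2)·(1 − 4.8276/7.3744) = 0.518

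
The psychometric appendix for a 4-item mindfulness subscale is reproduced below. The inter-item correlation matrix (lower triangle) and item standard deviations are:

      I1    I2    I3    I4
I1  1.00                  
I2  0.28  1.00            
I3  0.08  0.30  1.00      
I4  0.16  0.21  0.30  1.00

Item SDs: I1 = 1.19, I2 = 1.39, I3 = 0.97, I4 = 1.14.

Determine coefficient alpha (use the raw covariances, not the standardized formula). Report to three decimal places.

Σσ²ᵢ = 1.19² + 1.39² + 0.97² + 1.14² = 5.5887
Covariances σ_ij = r_ij · s_i · s_j:
  σ(I1,I2) = 0.28 × 1.19 × 1.39 = 0.4631
  σ(I1,I3) = 0.08 × 1.19 × 0.97 = 0.0923
  σ(I1,I4) = 0.16 × 1.19 × 1.14 = 0.2171
  σ(I2,I3) = 0.30 × 1.39 × 0.97 = 0.4045
  σ(I2,I4) = 0.21 × 1.39 × 1.14 = 0.3328
  σ(I3,I4) = 0.30 × 0.97 × 1.14 = 0.3317
σ²_T = Σσ²ᵢ + 2·Σσ_ij = 5.5887 + 2 × 1.8415 = 9.2717
α = (4/3)·(1 − 5.5887/9.2717) = 0.530

α = 0.530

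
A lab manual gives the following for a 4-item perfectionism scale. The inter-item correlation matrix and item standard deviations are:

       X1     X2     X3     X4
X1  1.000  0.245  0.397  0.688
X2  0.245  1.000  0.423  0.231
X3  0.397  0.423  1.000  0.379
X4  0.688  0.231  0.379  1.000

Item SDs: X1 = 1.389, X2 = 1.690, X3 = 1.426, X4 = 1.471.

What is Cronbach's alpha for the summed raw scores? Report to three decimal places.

Cronbach's alpha = 0.713

Σσ²ᵢ = 1.389² + 1.690² + 1.426² + 1.471² = 8.9827
Covariances σ_ij = r_ij · s_i · s_j:
  σ(X1,X2) = 0.245 × 1.389 × 1.690 = 0.5751
  σ(X1,X3) = 0.397 × 1.389 × 1.426 = 0.7863
  σ(X1,X4) = 0.688 × 1.389 × 1.471 = 1.4057
  σ(X2,X3) = 0.423 × 1.690 × 1.426 = 1.0194
  σ(X2,X4) = 0.231 × 1.690 × 1.471 = 0.5743
  σ(X3,X4) = 0.379 × 1.426 × 1.471 = 0.7950
σ²_T = Σσ²ᵢ + 2·Σσ_ij = 8.9827 + 2 × 5.1558 = 19.2943
α = (4/3)·(1 − 8.9827/19.2943) = 0.713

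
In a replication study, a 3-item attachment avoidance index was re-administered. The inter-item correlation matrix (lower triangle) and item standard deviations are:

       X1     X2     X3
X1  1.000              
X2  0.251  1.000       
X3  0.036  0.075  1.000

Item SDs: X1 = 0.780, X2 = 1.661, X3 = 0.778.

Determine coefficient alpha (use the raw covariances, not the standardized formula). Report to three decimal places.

α = 0.274

Σσ²ᵢ = 0.780² + 1.661² + 0.778² = 3.9726
Covariances σ_ij = r_ij · s_i · s_j:
  σ(X1,X2) = 0.251 × 0.780 × 1.661 = 0.3252
  σ(X1,X3) = 0.036 × 0.780 × 0.778 = 0.0218
  σ(X2,X3) = 0.075 × 1.661 × 0.778 = 0.0969
σ²_T = Σσ²ᵢ + 2·Σσ_ij = 3.9726 + 2 × 0.4439 = 4.8604
α = (3/2)·(1 − 3.9726/4.8604) = 0.274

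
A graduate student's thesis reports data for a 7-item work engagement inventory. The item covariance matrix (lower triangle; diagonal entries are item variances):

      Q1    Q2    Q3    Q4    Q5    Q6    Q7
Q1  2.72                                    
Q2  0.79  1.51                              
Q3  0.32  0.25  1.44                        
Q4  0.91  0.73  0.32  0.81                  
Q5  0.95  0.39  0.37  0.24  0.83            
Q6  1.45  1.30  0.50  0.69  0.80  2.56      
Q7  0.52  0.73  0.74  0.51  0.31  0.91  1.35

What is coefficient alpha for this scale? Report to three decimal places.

ΣVar(i) = 2.72 + 1.51 + 1.44 + 0.81 + 0.83 + 2.56 + 1.35 = 11.22
Sum of the distinct covariances = 13.73
total variance = 11.22 + 2 × 13.73 = 38.68
α = (k/(k−1))·(1 − ΣVar(i)/total variance) = (7/6)·(1 − 11.22/38.68) = 0.828

coefficient alpha = 0.828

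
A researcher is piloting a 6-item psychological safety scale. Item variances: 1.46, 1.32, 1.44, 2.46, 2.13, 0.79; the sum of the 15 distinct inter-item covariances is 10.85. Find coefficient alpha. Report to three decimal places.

coefficient alpha = 0.832

Σσᵢ² = 1.46 + 1.32 + 1.44 + 2.46 + 2.13 + 0.79 = 9.60
Sum of distinct covariances = 10.85
total variance = Σσᵢ² + 2·Σcov = 9.60 + 2 × 10.85 = 31.30
α = (6/5)·(1 − 9.60/31.30) = 0.832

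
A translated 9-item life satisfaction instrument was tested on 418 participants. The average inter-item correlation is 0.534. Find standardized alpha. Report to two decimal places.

standardized alpha = 0.91

Standardized α = k·r̄ / (1 + (k−1)·r̄) = 9 × 0.534 / (1 + 8 × 0.534)
  = 4.8060 / 5.2720 = 0.91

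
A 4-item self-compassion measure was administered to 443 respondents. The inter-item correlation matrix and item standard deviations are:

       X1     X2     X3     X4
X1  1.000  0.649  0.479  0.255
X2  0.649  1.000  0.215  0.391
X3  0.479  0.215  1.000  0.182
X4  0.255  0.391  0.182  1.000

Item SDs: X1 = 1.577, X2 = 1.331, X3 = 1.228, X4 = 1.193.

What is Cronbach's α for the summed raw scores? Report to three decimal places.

Σσ²ᵢ = 1.577² + 1.331² + 1.228² + 1.193² = 7.1897
Covariances σ_ij = r_ij · s_i · s_j:
  σ(X1,X2) = 0.649 × 1.577 × 1.331 = 1.3622
  σ(X1,X3) = 0.479 × 1.577 × 1.228 = 0.9276
  σ(X1,X4) = 0.255 × 1.577 × 1.193 = 0.4797
  σ(X2,X3) = 0.215 × 1.331 × 1.228 = 0.3514
  σ(X2,X4) = 0.391 × 1.331 × 1.193 = 0.6209
  σ(X3,X4) = 0.182 × 1.228 × 1.193 = 0.2666
σ²_T = Σσ²ᵢ + 2·Σσ_ij = 7.1897 + 2 × 4.0084 = 15.2065
α = (4/3)·(1 − 7.1897/15.2065) = 0.703

Cronbach's α = 0.703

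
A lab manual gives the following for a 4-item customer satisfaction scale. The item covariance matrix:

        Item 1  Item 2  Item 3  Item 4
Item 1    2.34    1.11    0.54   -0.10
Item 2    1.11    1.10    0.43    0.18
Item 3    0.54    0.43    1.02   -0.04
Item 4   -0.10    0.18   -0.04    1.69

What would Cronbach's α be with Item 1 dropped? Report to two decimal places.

Remaining items: Item 2, Item 3, Item 4 (k = 3).
Σσ²ᵢ = 1.10 + 1.02 + 1.69 = 3.81
Var(T) = 3.81 + 2 × 0.57 = 4.95
α (item deleted) = (3/2)·(1 − 3.81/4.95) = 0.35

Cronbach's α = 0.35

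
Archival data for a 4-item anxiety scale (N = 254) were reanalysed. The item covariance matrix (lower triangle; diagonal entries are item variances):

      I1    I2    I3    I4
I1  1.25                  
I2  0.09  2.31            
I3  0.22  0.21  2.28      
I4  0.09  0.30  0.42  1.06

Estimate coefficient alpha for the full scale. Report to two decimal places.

ΣVar(i) = 1.25 + 2.31 + 2.28 + 1.06 = 6.90
Sum of off-diagonal covariances = 1.33
total variance = 6.90 + 2 × 1.33 = 9.56
α = (k/(k−1))·(1 − ΣVar(i)/total variance) = (4/3)·(1 − 6.90/9.56) = 0.37

α = 0.37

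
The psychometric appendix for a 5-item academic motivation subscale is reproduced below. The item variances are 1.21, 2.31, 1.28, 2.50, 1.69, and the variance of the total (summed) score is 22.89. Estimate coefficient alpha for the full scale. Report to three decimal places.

coefficient alpha = 0.759

Σσ²ᵢ = 1.21 + 2.31 + 1.28 + 2.50 + 1.69 = 8.99
α = (k/(k−1))·(1 − Σσ²ᵢ/total variance) = (5/4)·(1 − 8.99/22.89) = 0.759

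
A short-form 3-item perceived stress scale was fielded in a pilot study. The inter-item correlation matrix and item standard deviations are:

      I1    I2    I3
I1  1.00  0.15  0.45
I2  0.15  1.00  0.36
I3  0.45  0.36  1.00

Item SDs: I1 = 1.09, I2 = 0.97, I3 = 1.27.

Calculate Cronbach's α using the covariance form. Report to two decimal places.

Σσ²ᵢ = 1.09² + 0.97² + 1.27² = 3.7419
Covariances σ_ij = r_ij · s_i · s_j:
  σ(I1,I2) = 0.15 × 1.09 × 0.97 = 0.1586
  σ(I1,I3) = 0.45 × 1.09 × 1.27 = 0.6229
  σ(I2,I3) = 0.36 × 0.97 × 1.27 = 0.4435
σ²_T = Σσ²ᵢ + 2·Σσ_ij = 3.7419 + 2 × 1.2250 = 6.1919
α = (3/2)·(1 − 3.7419/6.1919) = 0.59

α = 0.59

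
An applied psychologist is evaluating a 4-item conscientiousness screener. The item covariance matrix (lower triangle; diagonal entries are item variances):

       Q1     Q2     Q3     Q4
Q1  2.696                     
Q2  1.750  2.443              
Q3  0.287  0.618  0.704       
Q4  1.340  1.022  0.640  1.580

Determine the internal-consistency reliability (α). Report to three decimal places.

sum of item variances = 2.696 + 2.443 + 0.704 + 1.580 = 7.423
Sum of the distinct covariances = 5.657
σ²_total = 7.423 + 2 × 5.657 = 18.737
α = (k/(k−1))·(1 − sum of item variances/σ²_total) = (4/3)·(1 − 7.423/18.737) = 0.805

α = 0.805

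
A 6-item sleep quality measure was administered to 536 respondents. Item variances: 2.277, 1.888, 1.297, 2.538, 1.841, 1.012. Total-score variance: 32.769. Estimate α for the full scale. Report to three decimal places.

ΣVar(i) = 2.277 + 1.888 + 1.297 + 2.538 + 1.841 + 1.012 = 10.853
α = (k/(k−1))·(1 − ΣVar(i)/total variance) = (6/5)·(1 − 10.853/32.769) = 0.803

α = 0.803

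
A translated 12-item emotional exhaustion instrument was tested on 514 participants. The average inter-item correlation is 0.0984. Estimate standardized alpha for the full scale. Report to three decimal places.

Standardized α = k·r̄ / (1 + (k−1)·r̄) = 12 × 0.0984 / (1 + 11 × 0.0984)
  = 1.1808 / 2.0824 = 0.567

standardized alpha = 0.567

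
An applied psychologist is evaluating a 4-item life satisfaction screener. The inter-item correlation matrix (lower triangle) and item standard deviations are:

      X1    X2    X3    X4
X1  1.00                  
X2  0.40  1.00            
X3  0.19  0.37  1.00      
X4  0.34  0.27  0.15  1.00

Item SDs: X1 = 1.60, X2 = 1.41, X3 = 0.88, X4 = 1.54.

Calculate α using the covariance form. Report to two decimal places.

Σσ²ᵢ = 1.60² + 1.41² + 0.88² + 1.54² = 7.6941
Covariances σ_ij = r_ij · s_i · s_j:
  σ(X1,X2) = 0.40 × 1.60 × 1.41 = 0.9024
  σ(X1,X3) = 0.19 × 1.60 × 0.88 = 0.2675
  σ(X1,X4) = 0.34 × 1.60 × 1.54 = 0.8378
  σ(X2,X3) = 0.37 × 1.41 × 0.88 = 0.4591
  σ(X2,X4) = 0.27 × 1.41 × 1.54 = 0.5863
  σ(X3,X4) = 0.15 × 0.88 × 1.54 = 0.2033
σ²_T = Σσ²ᵢ + 2·Σσ_ij = 7.6941 + 2 × 3.2564 = 14.2069
α = (4/3)·(1 − 7.6941/14.2069) = 0.61

α = 0.61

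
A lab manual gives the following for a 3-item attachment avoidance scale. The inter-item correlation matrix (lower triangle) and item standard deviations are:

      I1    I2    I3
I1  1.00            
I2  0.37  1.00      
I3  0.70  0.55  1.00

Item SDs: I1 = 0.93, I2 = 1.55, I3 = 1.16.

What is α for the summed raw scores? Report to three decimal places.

Σσ²ᵢ = 0.93² + 1.55² + 1.16² = 4.6130
Covariances σ_ij = r_ij · s_i · s_j:
  σ(I1,I2) = 0.37 × 0.93 × 1.55 = 0.5334
  σ(I1,I3) = 0.70 × 0.93 × 1.16 = 0.7552
  σ(I2,I3) = 0.55 × 1.55 × 1.16 = 0.9889
σ²_T = Σσ²ᵢ + 2·Σσ_ij = 4.6130 + 2 × 2.2775 = 9.1680
α = (3/2)·(1 − 4.6130/9.1680) = 0.745

α = 0.745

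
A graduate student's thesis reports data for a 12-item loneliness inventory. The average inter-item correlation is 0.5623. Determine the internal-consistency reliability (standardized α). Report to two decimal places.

Standardized α = k·r̄ / (1 + (k−1)·r̄) = 12 × 0.5623 / (1 + 11 × 0.5623)
  = 6.7476 / 7.1853 = 0.94

standardized α = 0.94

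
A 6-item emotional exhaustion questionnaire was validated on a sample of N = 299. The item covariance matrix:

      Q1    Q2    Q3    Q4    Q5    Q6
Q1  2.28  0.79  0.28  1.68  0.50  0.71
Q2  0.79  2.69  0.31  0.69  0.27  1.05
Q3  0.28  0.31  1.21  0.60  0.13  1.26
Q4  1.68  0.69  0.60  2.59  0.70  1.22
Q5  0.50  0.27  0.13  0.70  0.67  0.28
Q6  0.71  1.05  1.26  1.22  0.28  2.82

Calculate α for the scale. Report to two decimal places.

α = 0.76

Σσ²ᵢ = 2.28 + 2.69 + 1.21 + 2.59 + 0.67 + 2.82 = 12.26
Sum of off-diagonal covariances = 10.47
σ²_T = 12.26 + 2 × 10.47 = 33.20
α = (k/(k−1))·(1 − Σσ²ᵢ/σ²_T) = (6/5)·(1 − 12.26/33.20) = 0.76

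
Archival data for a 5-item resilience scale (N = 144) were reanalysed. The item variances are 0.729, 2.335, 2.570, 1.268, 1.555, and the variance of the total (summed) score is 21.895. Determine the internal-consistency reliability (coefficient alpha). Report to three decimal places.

Σσᵢ² = 0.729 + 2.335 + 2.570 + 1.268 + 1.555 = 8.457
α = (k/(k−1))·(1 − Σσᵢ²/σ²_total) = (5/4)·(1 − 8.457/21.895) = 0.767

α = 0.767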